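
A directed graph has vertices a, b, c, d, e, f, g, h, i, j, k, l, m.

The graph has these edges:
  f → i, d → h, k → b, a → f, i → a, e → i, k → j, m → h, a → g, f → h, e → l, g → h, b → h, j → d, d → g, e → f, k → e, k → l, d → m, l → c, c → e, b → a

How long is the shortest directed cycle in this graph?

3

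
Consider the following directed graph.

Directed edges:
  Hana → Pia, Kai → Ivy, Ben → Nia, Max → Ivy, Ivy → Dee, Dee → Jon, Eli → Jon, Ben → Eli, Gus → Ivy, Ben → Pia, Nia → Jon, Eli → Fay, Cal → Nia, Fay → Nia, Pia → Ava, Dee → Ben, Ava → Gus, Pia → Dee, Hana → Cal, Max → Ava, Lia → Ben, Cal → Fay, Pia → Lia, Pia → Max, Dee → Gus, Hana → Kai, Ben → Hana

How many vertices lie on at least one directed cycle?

10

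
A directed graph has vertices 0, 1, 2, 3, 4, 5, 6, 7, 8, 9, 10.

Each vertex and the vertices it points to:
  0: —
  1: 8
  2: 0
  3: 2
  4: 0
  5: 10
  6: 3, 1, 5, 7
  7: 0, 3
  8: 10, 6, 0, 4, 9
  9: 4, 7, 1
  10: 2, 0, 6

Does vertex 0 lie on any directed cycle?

No

0 lies on a cycle iff there is a path from 0 back to itself.
Exploring from 0, it never reaches itself; equivalently, its strongly connected component is a singleton.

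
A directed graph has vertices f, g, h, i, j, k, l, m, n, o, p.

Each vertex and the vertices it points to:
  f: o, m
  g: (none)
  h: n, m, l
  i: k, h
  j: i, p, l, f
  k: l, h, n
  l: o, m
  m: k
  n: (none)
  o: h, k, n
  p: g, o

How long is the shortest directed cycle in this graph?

For each vertex v, BFS finds the shortest path from v back to v.
The shortest such closed walk is l → o → h → l, length 3.

3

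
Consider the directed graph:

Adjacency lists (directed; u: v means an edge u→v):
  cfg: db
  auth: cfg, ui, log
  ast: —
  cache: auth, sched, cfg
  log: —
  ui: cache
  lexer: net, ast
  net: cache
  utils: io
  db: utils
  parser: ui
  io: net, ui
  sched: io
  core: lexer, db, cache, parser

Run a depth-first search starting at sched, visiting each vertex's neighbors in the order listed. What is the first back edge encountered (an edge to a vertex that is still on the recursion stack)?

utils->io

DFS from sched (visiting each vertex's neighbors in the order listed); mark gray on enter, black on exit:
sched gray
  io gray
    net gray
      cache gray
        auth gray
          cfg gray
            db gray
              utils gray
                utils→io: io is gray → back edge
First back edge: utils → io.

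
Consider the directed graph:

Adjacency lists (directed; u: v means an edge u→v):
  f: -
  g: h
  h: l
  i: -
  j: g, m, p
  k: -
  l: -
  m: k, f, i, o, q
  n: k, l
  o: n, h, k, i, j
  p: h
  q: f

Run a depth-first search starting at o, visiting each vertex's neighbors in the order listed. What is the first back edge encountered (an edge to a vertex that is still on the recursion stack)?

m->o

DFS from o (visiting each vertex's neighbors in the order listed); mark gray on enter, black on exit:
o gray
  n gray
    k gray
    k black
    l gray
    l black
  n black
  h gray
    h→l: l black — skip
  h black
  o→k: k black — skip
  i gray
  i black
  j gray
    g gray
      g→h: h black — skip
    g black
    m gray
      m→k: k black — skip
      f gray
      f black
      m→i: i black — skip
      m→o: o is gray → back edge
First back edge: m → o.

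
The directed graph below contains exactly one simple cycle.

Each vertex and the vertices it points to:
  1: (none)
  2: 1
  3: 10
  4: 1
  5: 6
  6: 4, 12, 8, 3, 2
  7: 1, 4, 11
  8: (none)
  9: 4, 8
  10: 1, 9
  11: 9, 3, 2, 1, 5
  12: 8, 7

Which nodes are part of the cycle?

DFS with gray/black marking from 11:
11 gray
  9 gray
    4 gray
      1 gray
      1 black
    4 black
    8 gray
    8 black
  9 black
  3 gray
    10 gray
      10→1: 1 black — skip
      10→9: 9 black — skip
    10 black
  3 black
  2 gray
    2→1: 1 black — skip
  2 black
  11→1: 1 black — skip
  5 gray
    6 gray
      6→4: 4 black — skip
      12 gray
        12→8: 8 black — skip
        7 gray
          7→1: 1 black — skip
          7→4: 4 black — skip
          7→11: 11 is gray → back edge
Back edge closes the cycle 11 → 5 → 6 → 12 → 7 → 11; its vertices are {5, 6, 7, 11, 12}.

5, 6, 7, 11, 12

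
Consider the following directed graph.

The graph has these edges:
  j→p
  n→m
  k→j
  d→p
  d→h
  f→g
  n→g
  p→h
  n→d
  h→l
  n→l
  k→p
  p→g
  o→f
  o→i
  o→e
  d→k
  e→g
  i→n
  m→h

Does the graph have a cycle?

No

DFS with white/gray/black marking, starting from o:
o gray
  f gray
    g gray
    g black
  f black
  e gray
    e→g: g black — skip
  e black
  i gray
    n gray
      l gray
      l black
      d gray
        k gray
          j gray
            p gray
              h gray
                h→l: l black — skip
              h black
              p→g: g black — skip
            p black
          j black
          k→p: p black — skip
        k black
        d→h: h black — skip
        d→p: p black — skip
      d black
      n→g: g black — skip
      m gray
        m→h: h black — skip
      m black
    n black
  i black
o black
Every edge goes to a white or black vertex — no back edge, so the graph is acyclic.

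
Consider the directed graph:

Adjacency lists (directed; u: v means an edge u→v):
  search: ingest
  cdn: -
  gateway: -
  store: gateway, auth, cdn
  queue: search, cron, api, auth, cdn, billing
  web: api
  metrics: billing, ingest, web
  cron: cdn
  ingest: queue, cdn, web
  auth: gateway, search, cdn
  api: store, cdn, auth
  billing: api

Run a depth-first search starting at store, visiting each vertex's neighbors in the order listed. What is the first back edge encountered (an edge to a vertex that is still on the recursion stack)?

queue->search

DFS from store (visiting each vertex's neighbors in the order listed); mark gray on enter, black on exit:
store gray
  gateway gray
  gateway black
  auth gray
    auth→gateway: gateway black — skip
    search gray
      ingest gray
        queue gray
          queue→search: search is gray → back edge
First back edge: queue → search.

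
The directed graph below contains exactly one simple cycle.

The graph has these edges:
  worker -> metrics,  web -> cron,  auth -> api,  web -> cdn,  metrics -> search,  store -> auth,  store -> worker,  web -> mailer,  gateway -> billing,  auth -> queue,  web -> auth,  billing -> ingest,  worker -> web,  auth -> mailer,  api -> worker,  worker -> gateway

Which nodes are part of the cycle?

DFS with gray/black marking from worker:
worker gray
  web gray
    cron gray
    cron black
    cdn gray
    cdn black
    auth gray
      queue gray
      queue black
      mailer gray
      mailer black
      api gray
        api→worker: worker is gray → back edge
Back edge closes the cycle worker → web → auth → api → worker; its vertices are {api, web, auth, worker}.

api, web, auth, worker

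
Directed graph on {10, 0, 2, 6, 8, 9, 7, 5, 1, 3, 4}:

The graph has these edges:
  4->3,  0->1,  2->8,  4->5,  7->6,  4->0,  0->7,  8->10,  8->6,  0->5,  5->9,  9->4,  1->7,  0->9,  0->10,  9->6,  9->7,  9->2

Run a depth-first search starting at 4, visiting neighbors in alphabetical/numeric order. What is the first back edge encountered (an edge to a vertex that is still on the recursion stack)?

9->4

DFS from 4 (visiting neighbors in alphabetical/numeric order); mark gray on enter, black on exit:
4 gray
  0 gray
    1 gray
      7 gray
        6 gray
        6 black
      7 black
    1 black
    5 gray
      9 gray
        2 gray
          8 gray
            8→6: 6 black — skip
            10 gray
            10 black
          8 black
        2 black
        9→4: 4 is gray → back edge
First back edge: 9 → 4.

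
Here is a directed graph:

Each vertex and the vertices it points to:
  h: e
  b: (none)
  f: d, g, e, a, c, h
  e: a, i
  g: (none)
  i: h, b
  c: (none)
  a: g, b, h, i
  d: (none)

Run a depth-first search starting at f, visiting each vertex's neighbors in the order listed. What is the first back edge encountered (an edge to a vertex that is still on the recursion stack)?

h→e

DFS from f (visiting each vertex's neighbors in the order listed); mark gray on enter, black on exit:
f gray
  d gray
  d black
  g gray
  g black
  e gray
    a gray
      a→g: g black — skip
      b gray
      b black
      h gray
        h→e: e is gray → back edge
First back edge: h → e.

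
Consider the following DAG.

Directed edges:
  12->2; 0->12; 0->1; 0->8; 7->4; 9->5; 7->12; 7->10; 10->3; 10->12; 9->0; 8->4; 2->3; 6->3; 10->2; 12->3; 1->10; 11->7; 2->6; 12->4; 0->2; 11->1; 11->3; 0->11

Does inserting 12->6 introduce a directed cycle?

No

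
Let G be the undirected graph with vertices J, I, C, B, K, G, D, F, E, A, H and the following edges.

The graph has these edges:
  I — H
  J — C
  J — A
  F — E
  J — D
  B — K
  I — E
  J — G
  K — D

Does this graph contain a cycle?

DFS, tracking each vertex's parent; an edge to a visited non-parent vertex closes a cycle.
Start from B:
visit B (parent –)
  visit K (parent B)
    K–B: parent, skip
    visit D (parent K)
      visit J (parent D)
        J–D: parent, skip
        visit C (parent J)
          C–J: parent, skip
        visit G (parent J)
          G–J: parent, skip
        visit A (parent J)
          A–J: parent, skip
      D–K: parent, skip
visit I (parent –)
  visit H (parent I)
    H–I: parent, skip
  visit E (parent I)
    visit F (parent E)
      F–E: parent, skip
    E–I: parent, skip
No non-parent visited neighbor found — the graph is a forest.

No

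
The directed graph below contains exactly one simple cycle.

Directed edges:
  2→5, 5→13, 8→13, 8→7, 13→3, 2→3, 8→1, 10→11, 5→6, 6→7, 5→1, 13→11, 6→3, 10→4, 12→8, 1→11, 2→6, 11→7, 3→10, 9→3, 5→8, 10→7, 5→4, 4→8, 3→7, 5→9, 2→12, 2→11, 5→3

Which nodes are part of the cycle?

3, 4, 8, 10, 13

DFS with gray/black marking from 4:
4 gray
  8 gray
    7 gray
    7 black
    1 gray
      11 gray
        11→7: 7 black — skip
      11 black
    1 black
    13 gray
      3 gray
        3→7: 7 black — skip
        10 gray
          10→11: 11 black — skip
          10→4: 4 is gray → back edge
Back edge closes the cycle 4 → 8 → 13 → 3 → 10 → 4; its vertices are {3, 4, 8, 10, 13}.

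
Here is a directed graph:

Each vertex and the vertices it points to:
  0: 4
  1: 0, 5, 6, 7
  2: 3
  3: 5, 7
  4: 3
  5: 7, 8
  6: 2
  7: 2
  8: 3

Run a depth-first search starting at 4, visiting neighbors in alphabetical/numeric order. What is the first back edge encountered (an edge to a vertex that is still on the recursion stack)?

DFS from 4 (visiting neighbors in alphabetical/numeric order); mark gray on enter, black on exit:
4 gray
  3 gray
    5 gray
      7 gray
        2 gray
          2→3: 3 is gray → back edge
First back edge: 2 → 3.

2->3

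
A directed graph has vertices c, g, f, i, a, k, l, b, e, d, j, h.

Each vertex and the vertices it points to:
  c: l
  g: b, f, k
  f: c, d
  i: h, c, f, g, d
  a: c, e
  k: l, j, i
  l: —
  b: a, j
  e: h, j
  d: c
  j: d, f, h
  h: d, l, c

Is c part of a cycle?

No

c lies on a cycle iff there is a path from c back to itself.
Exploring from c, it never reaches itself; equivalently, its strongly connected component is a singleton.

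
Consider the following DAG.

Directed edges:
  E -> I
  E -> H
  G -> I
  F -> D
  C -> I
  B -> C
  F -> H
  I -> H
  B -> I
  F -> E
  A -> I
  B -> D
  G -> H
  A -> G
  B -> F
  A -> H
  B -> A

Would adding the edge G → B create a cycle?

Yes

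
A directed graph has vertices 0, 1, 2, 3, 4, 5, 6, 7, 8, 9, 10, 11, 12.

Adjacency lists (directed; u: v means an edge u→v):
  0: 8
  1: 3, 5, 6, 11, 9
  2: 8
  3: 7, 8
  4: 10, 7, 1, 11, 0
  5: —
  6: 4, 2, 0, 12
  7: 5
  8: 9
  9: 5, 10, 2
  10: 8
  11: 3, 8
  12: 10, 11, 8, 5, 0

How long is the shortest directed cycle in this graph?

3

For each vertex v, BFS finds the shortest path from v back to v.
The shortest such closed walk is 6 → 4 → 1 → 6, length 3.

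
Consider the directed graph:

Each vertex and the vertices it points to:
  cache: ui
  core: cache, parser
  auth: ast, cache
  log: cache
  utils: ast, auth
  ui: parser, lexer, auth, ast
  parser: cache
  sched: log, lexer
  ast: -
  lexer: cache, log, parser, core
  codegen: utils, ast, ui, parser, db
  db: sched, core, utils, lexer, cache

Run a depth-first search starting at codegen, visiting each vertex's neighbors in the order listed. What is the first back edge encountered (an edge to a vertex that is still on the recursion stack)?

DFS from codegen (visiting each vertex's neighbors in the order listed); mark gray on enter, black on exit:
codegen gray
  utils gray
    ast gray
    ast black
    auth gray
      auth→ast: ast black — skip
      cache gray
        ui gray
          parser gray
            parser→cache: cache is gray → back edge
First back edge: parser → cache.

parser->cache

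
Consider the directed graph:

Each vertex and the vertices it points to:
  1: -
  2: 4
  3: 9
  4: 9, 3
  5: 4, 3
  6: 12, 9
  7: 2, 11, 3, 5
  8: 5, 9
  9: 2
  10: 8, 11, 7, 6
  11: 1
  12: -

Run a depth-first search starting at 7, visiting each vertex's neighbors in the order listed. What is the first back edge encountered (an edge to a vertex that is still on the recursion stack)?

9->2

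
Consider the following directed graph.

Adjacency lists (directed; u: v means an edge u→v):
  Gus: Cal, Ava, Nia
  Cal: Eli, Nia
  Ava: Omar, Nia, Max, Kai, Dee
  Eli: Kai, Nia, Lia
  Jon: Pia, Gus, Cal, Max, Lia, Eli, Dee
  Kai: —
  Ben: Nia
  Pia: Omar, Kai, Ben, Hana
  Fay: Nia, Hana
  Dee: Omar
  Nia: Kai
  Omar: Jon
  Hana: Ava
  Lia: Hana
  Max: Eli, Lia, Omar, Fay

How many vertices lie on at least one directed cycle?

12

A vertex is on a directed cycle iff it belongs to a strongly connected component of size ≥ 2 (or has a self-loop).
The vertices on cycles are {Ava, Cal, Dee, Eli, Fay, Gus, Jon, Lia, Max, Pia, Hana, Omar} — 12 in total.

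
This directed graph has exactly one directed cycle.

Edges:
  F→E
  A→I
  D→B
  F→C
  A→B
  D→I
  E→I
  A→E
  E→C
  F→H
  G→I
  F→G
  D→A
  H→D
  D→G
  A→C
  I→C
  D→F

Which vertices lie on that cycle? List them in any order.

D, F, H

DFS with gray/black marking from F:
F gray
  E gray
    C gray
    C black
    I gray
      I→C: C black — skip
    I black
  E black
  G gray
    G→I: I black — skip
  G black
  F→C: C black — skip
  H gray
    D gray
      D→G: G black — skip
      D→I: I black — skip
      D→F: F is gray → back edge
Back edge closes the cycle F → H → D → F; its vertices are {D, F, H}.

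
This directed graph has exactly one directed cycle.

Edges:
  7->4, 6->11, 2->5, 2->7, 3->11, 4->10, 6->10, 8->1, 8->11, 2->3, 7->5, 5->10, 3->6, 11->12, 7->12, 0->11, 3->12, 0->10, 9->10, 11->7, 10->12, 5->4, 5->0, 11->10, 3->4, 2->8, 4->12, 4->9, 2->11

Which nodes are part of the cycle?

0, 5, 7, 11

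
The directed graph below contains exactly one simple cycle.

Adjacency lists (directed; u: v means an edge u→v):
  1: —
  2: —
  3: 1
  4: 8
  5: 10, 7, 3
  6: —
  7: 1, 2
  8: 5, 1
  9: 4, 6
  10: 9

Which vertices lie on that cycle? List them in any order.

DFS with gray/black marking from 5:
5 gray
  10 gray
    9 gray
      4 gray
        8 gray
          8→5: 5 is gray → back edge
Back edge closes the cycle 5 → 10 → 9 → 4 → 8 → 5; its vertices are {4, 5, 8, 9, 10}.

4, 5, 8, 9, 10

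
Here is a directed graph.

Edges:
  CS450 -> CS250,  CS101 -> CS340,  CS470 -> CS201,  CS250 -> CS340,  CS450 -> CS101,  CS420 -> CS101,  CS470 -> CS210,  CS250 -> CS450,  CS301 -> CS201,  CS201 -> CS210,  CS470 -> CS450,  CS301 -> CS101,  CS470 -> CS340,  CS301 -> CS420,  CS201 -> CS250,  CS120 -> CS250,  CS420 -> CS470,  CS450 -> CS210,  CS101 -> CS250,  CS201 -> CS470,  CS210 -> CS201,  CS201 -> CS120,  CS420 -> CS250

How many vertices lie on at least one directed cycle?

7

A vertex is on a directed cycle iff it belongs to a strongly connected component of size ≥ 2 (or has a self-loop).
The vertices on cycles are {CS101, CS120, CS201, CS210, CS250, CS450, CS470} — 7 in total.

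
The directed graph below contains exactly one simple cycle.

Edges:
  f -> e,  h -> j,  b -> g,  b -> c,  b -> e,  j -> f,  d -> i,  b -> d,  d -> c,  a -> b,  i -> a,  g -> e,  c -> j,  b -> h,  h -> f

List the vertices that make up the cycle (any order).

DFS with gray/black marking from b:
b gray
  d gray
    i gray
      a gray
        a→b: b is gray → back edge
Back edge closes the cycle b → d → i → a → b; its vertices are {a, b, d, i}.

a, b, d, i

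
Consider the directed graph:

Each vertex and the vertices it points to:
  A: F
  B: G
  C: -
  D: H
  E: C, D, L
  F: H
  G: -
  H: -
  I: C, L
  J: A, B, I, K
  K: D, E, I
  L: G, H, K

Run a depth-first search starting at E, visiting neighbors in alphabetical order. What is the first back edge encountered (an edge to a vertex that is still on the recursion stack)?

K→E

DFS from E (visiting neighbors in alphabetical order); mark gray on enter, black on exit:
E gray
  C gray
  C black
  D gray
    H gray
    H black
  D black
  L gray
    G gray
    G black
    L→H: H black — skip
    K gray
      K→D: D black — skip
      K→E: E is gray → back edge
First back edge: K → E.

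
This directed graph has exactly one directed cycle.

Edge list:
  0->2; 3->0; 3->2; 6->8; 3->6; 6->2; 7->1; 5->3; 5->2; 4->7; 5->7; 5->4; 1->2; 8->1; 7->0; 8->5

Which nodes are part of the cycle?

3, 5, 6, 8

DFS with gray/black marking from 8:
8 gray
  5 gray
    2 gray
    2 black
    4 gray
      7 gray
        0 gray
          0→2: 2 black — skip
        0 black
        1 gray
          1→2: 2 black — skip
        1 black
      7 black
    4 black
    5→7: 7 black — skip
    3 gray
      3→0: 0 black — skip
      3→2: 2 black — skip
      6 gray
        6→8: 8 is gray → back edge
Back edge closes the cycle 8 → 5 → 3 → 6 → 8; its vertices are {3, 5, 6, 8}.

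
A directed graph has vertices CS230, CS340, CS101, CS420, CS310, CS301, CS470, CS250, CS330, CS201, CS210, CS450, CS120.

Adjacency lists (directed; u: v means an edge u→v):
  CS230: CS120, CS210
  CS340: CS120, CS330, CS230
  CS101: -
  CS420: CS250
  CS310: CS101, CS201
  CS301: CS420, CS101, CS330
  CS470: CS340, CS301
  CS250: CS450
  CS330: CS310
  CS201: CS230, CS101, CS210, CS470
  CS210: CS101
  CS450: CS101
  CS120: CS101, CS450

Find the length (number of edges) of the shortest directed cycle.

For each vertex v, BFS finds the shortest path from v back to v.
The shortest such closed walk is CS470 → CS340 → CS330 → CS310 → CS201 → CS470, length 5.

5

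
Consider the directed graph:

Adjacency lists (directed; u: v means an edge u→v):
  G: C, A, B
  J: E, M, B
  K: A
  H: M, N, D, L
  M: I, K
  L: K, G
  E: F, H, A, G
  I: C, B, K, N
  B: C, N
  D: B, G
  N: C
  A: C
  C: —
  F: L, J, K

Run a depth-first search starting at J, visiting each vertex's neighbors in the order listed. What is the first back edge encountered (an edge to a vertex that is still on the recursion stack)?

DFS from J (visiting each vertex's neighbors in the order listed); mark gray on enter, black on exit:
J gray
  E gray
    F gray
      L gray
        K gray
          A gray
            C gray
            C black
          A black
        K black
        G gray
          G→C: C black — skip
          G→A: A black — skip
          B gray
            B→C: C black — skip
            N gray
              N→C: C black — skip
            N black
          B black
        G black
      L black
      F→J: J is gray → back edge
First back edge: F → J.

F->J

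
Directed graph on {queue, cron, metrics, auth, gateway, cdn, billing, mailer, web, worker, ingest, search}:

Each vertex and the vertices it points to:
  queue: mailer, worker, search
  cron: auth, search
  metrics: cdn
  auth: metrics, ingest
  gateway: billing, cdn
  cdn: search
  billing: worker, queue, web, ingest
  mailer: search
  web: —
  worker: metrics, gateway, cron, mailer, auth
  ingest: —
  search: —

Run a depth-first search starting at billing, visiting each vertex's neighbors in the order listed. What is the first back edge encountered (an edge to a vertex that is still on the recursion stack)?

gateway→billing

DFS from billing (visiting each vertex's neighbors in the order listed); mark gray on enter, black on exit:
billing gray
  worker gray
    metrics gray
      cdn gray
        search gray
        search black
      cdn black
    metrics black
    gateway gray
      gateway→billing: billing is gray → back edge
First back edge: gateway → billing.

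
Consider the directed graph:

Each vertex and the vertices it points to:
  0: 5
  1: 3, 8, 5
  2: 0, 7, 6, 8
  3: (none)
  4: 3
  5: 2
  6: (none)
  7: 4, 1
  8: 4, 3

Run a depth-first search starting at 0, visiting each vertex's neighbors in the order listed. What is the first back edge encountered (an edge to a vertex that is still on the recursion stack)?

2→0

DFS from 0 (visiting each vertex's neighbors in the order listed); mark gray on enter, black on exit:
0 gray
  5 gray
    2 gray
      2→0: 0 is gray → back edge
First back edge: 2 → 0.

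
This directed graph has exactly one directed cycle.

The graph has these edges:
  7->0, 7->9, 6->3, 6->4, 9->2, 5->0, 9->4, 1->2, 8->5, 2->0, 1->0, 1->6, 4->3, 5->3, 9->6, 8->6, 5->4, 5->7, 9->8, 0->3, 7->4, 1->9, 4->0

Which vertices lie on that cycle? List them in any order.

5, 7, 8, 9

DFS with gray/black marking from 9:
9 gray
  6 gray
    4 gray
      3 gray
      3 black
      0 gray
        0→3: 3 black — skip
      0 black
    4 black
    6→3: 3 black — skip
  6 black
  2 gray
    2→0: 0 black — skip
  2 black
  8 gray
    8→6: 6 black — skip
    5 gray
      5→0: 0 black — skip
      5→3: 3 black — skip
      5→4: 4 black — skip
      7 gray
        7→4: 4 black — skip
        7→0: 0 black — skip
        7→9: 9 is gray → back edge
Back edge closes the cycle 9 → 8 → 5 → 7 → 9; its vertices are {5, 7, 8, 9}.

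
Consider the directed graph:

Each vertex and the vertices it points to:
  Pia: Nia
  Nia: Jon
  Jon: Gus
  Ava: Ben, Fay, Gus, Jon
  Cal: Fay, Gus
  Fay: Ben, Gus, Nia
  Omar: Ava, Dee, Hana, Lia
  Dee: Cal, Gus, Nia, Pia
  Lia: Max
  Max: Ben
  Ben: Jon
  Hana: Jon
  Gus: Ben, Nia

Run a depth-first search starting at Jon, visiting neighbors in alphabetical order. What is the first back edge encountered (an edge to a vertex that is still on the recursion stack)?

Ben→Jon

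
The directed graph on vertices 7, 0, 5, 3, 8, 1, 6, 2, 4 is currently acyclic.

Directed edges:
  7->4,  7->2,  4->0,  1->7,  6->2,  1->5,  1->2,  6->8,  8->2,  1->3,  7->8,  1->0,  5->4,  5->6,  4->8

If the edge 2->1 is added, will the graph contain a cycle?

Yes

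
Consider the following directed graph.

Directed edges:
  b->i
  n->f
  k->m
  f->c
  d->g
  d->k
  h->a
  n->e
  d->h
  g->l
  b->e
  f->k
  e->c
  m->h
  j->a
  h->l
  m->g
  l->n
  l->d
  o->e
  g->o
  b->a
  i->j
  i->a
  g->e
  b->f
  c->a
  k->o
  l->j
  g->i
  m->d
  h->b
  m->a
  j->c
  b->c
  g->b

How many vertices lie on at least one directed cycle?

A vertex is on a directed cycle iff it belongs to a strongly connected component of size ≥ 2 (or has a self-loop).
The vertices on cycles are {b, d, f, g, h, k, l, m, n} — 9 in total.

9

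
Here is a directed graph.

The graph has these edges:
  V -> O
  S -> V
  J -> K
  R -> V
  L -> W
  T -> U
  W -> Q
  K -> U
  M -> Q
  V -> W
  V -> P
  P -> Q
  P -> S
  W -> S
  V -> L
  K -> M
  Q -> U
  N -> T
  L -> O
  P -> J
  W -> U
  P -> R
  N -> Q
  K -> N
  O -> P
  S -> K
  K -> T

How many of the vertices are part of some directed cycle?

A vertex is on a directed cycle iff it belongs to a strongly connected component of size ≥ 2 (or has a self-loop).
The vertices on cycles are {L, O, P, R, S, V, W} — 7 in total.

7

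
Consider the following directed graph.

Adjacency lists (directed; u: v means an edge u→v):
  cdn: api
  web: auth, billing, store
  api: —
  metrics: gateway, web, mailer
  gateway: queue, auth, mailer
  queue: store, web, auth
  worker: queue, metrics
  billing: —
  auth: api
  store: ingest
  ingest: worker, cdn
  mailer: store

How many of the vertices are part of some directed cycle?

8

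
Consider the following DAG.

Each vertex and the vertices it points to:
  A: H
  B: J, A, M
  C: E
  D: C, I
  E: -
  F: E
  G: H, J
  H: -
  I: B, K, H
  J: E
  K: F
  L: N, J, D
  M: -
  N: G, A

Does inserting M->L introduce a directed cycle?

Yes

Adding M→L creates a cycle iff L can already reach M.
Path from L: L → D → I → B → M.
So L → … → M → L is a cycle.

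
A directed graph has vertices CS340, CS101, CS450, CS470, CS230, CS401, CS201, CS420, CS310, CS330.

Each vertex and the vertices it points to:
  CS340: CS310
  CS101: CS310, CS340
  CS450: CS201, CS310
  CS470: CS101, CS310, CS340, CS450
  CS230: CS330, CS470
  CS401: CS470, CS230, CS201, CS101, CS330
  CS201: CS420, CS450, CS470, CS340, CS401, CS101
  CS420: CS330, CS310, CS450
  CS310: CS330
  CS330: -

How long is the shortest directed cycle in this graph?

2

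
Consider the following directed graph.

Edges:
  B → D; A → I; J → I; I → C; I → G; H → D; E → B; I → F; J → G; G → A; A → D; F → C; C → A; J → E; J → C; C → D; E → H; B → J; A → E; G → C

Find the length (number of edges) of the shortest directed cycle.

For each vertex v, BFS finds the shortest path from v back to v.
The shortest such closed walk is J → E → B → J, length 3.

3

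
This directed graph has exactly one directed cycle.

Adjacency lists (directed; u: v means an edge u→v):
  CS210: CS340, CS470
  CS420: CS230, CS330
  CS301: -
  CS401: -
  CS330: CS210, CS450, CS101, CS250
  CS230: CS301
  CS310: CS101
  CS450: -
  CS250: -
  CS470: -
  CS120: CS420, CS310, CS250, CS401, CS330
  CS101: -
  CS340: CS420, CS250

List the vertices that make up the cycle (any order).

DFS with gray/black marking from CS420:
CS420 gray
  CS230 gray
    CS301 gray
    CS301 black
  CS230 black
  CS330 gray
    CS210 gray
      CS340 gray
        CS340→CS420: CS420 is gray → back edge
Back edge closes the cycle CS420 → CS330 → CS210 → CS340 → CS420; its vertices are {CS210, CS330, CS340, CS420}.

CS210, CS330, CS340, CS420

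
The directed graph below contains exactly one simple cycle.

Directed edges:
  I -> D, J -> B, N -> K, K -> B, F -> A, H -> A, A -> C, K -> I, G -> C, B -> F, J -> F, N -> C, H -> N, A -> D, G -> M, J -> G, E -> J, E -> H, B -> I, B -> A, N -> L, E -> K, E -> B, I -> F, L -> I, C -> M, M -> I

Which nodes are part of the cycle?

A, C, F, I, M

DFS with gray/black marking from C:
C gray
  M gray
    I gray
      F gray
        A gray
          D gray
          D black
          A→C: C is gray → back edge
Back edge closes the cycle C → M → I → F → A → C; its vertices are {A, C, F, I, M}.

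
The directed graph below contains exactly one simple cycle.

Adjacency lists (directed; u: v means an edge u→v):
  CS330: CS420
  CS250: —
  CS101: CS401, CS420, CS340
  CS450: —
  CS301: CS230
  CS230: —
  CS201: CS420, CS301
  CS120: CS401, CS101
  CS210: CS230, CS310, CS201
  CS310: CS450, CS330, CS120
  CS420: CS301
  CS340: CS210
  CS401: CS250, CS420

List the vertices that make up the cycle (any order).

CS101, CS120, CS210, CS310, CS340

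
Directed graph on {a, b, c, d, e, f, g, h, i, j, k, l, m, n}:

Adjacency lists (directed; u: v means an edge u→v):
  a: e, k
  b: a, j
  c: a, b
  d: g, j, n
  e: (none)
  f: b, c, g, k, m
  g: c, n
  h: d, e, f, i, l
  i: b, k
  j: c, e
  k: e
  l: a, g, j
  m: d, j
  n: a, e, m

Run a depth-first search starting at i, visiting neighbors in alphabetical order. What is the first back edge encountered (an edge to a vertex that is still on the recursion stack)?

c→b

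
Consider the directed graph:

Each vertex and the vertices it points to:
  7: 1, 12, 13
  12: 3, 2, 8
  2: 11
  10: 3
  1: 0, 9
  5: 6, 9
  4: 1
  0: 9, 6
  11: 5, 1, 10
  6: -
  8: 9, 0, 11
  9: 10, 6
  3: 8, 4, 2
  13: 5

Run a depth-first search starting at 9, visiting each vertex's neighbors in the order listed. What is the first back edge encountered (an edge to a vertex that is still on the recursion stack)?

8→9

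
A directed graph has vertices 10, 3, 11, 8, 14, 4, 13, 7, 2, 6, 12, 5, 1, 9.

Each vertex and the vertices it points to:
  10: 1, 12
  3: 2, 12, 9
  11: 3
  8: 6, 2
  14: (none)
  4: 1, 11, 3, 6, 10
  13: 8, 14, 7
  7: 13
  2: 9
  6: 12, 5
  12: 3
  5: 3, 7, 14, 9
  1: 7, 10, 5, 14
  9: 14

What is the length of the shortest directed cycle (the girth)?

For each vertex v, BFS finds the shortest path from v back to v.
The shortest such closed walk is 10 → 1 → 10, length 2.

2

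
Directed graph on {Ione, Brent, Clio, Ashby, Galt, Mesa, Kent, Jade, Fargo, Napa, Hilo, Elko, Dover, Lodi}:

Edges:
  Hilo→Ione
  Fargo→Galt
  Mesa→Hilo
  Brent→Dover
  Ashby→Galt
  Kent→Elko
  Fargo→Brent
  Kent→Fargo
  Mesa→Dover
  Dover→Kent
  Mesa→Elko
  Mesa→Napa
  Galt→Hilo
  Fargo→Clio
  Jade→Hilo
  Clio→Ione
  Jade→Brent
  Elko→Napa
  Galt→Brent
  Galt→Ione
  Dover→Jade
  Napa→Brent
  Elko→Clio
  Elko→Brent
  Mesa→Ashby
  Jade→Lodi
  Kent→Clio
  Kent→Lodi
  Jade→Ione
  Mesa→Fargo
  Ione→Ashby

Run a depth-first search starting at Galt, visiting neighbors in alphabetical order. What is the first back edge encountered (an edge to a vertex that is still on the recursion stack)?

Jade->Brent

DFS from Galt (visiting neighbors in alphabetical order); mark gray on enter, black on exit:
Galt gray
  Brent gray
    Dover gray
      Jade gray
        Jade→Brent: Brent is gray → back edge
First back edge: Jade → Brent.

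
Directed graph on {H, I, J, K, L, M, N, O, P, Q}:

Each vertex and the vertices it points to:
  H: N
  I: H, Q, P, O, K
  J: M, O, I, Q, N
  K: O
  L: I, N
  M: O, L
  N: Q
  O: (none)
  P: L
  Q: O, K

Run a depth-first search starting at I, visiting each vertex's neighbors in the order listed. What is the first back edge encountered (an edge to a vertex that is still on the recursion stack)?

DFS from I (visiting each vertex's neighbors in the order listed); mark gray on enter, black on exit:
I gray
  H gray
    N gray
      Q gray
        O gray
        O black
        K gray
          K→O: O black — skip
        K black
      Q black
    N black
  H black
  I→Q: Q black — skip
  P gray
    L gray
      L→I: I is gray → back edge
First back edge: L → I.

L→I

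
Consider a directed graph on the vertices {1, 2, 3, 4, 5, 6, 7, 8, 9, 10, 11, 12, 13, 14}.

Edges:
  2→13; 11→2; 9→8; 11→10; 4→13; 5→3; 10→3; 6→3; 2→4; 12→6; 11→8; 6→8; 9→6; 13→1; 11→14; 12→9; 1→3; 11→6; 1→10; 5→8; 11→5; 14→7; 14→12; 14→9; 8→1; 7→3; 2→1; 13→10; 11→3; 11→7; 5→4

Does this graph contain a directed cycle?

DFS with white/gray/black marking, starting from 2:
2 gray
  1 gray
    10 gray
      3 gray
      3 black
    10 black
    1→3: 3 black — skip
  1 black
  13 gray
    13→10: 10 black — skip
    13→1: 1 black — skip
  13 black
  4 gray
    4→13: 13 black — skip
  4 black
2 black
5 gray
  5→3: 3 black — skip
  8 gray
    8→1: 1 black — skip
  8 black
  5→4: 4 black — skip
5 black
6 gray
  6→8: 8 black — skip
  6→3: 3 black — skip
6 black
7 gray
  7→3: 3 black — skip
7 black
9 gray
  9→6: 6 black — skip
  9→8: 8 black — skip
9 black
11 gray
  11→10: 10 black — skip
  11→8: 8 black — skip
  14 gray
    14→7: 7 black — skip
    14→9: 9 black — skip
    12 gray
      12→6: 6 black — skip
      12→9: 9 black — skip
    12 black
  14 black
  11→3: 3 black — skip
  11→5: 5 black — skip
  11→2: 2 black — skip
  11→7: 7 black — skip
  11→6: 6 black — skip
11 black
Every edge goes to a white or black vertex — no back edge, so the graph is acyclic.

No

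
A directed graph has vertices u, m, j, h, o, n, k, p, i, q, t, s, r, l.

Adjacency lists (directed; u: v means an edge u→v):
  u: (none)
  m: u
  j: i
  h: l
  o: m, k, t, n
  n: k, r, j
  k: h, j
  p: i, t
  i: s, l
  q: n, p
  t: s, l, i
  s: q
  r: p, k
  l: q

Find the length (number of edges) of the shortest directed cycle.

4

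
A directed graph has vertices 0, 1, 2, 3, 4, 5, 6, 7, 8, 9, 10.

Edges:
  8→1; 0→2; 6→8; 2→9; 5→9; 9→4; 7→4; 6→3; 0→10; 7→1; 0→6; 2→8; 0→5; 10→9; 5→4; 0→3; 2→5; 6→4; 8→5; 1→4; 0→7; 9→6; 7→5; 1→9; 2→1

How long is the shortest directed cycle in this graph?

For each vertex v, BFS finds the shortest path from v back to v.
The shortest such closed walk is 6 → 8 → 5 → 9 → 6, length 4.

4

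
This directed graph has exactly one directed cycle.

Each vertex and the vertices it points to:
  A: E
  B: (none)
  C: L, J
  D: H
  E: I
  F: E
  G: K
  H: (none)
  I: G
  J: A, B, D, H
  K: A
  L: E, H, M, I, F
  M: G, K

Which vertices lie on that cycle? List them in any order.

DFS with gray/black marking from A:
A gray
  E gray
    I gray
      G gray
        K gray
          K→A: A is gray → back edge
Back edge closes the cycle A → E → I → G → K → A; its vertices are {A, E, G, I, K}.

A, E, G, I, K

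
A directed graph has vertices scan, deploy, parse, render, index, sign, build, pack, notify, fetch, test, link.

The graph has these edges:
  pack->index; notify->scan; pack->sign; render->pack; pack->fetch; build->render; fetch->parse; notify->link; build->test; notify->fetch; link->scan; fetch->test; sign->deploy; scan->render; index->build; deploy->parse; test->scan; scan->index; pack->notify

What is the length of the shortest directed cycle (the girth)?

4

For each vertex v, BFS finds the shortest path from v back to v.
The shortest such closed walk is pack → notify → scan → render → pack, length 4.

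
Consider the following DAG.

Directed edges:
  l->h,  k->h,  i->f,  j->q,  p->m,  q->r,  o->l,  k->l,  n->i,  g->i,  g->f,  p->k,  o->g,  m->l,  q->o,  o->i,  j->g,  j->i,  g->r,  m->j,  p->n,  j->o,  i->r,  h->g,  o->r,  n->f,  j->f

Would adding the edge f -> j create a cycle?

Yes

Adding f→j creates a cycle iff j can already reach f.
Path from j: j → f.
So j → … → f → j is a cycle.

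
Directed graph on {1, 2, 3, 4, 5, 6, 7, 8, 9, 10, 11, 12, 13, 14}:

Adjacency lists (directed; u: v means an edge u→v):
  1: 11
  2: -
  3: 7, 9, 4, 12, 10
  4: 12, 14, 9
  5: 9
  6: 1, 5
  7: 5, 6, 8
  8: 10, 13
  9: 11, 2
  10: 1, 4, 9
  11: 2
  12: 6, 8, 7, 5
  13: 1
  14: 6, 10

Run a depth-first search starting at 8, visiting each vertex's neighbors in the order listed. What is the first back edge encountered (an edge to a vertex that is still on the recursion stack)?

12→8

DFS from 8 (visiting each vertex's neighbors in the order listed); mark gray on enter, black on exit:
8 gray
  10 gray
    1 gray
      11 gray
        2 gray
        2 black
      11 black
    1 black
    4 gray
      12 gray
        6 gray
          6→1: 1 black — skip
          5 gray
            9 gray
              9→11: 11 black — skip
              9→2: 2 black — skip
            9 black
          5 black
        6 black
        12→8: 8 is gray → back edge
First back edge: 12 → 8.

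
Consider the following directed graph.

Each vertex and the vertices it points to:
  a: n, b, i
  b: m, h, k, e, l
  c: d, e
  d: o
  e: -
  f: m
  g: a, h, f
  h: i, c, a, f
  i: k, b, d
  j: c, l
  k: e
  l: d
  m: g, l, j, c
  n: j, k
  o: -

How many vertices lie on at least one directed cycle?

7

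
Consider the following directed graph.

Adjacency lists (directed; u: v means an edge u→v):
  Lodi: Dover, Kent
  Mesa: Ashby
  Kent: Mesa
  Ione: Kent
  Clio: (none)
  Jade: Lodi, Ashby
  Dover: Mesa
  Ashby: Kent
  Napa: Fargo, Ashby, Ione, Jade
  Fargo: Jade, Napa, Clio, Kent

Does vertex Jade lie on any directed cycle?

No

Jade lies on a cycle iff there is a path from Jade back to itself.
Exploring from Jade, it never reaches itself; equivalently, its strongly connected component is a singleton.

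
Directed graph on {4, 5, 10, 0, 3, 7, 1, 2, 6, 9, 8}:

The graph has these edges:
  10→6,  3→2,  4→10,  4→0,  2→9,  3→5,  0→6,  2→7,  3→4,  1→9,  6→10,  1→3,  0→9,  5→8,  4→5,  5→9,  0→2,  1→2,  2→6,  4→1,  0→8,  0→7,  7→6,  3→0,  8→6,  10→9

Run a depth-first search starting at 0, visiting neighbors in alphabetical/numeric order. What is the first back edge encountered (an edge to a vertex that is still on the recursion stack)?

10→6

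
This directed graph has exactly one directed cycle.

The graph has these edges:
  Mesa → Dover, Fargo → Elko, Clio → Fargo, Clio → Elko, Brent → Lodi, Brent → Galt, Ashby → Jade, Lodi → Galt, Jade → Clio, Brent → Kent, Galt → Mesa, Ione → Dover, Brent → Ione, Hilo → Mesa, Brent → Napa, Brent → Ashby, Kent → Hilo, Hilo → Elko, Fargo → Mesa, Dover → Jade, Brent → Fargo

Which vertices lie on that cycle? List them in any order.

DFS with gray/black marking from Jade:
Jade gray
  Clio gray
    Elko gray
    Elko black
    Fargo gray
      Fargo→Elko: Elko black — skip
      Mesa gray
        Dover gray
          Dover→Jade: Jade is gray → back edge
Back edge closes the cycle Jade → Clio → Fargo → Mesa → Dover → Jade; its vertices are {Clio, Jade, Mesa, Dover, Fargo}.

Clio, Jade, Mesa, Dover, Fargo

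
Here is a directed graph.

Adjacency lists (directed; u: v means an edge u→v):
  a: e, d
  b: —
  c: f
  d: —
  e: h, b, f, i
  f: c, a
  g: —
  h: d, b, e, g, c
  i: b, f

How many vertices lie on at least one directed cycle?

A vertex is on a directed cycle iff it belongs to a strongly connected component of size ≥ 2 (or has a self-loop).
The vertices on cycles are {a, c, e, f, h, i} — 6 in total.

6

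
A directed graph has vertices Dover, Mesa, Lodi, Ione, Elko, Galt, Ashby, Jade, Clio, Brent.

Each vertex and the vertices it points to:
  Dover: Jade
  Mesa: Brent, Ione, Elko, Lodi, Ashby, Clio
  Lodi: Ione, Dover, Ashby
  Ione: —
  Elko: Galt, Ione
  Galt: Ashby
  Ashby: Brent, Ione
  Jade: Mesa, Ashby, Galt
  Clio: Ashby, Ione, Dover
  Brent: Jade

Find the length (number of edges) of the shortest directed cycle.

For each vertex v, BFS finds the shortest path from v back to v.
The shortest such closed walk is Jade → Ashby → Brent → Jade, length 3.

3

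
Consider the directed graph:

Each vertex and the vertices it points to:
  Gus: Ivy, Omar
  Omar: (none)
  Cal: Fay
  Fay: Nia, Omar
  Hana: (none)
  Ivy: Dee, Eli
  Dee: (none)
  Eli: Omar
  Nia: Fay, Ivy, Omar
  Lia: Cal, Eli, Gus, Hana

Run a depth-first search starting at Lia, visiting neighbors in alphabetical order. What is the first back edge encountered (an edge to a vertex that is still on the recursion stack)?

Nia->Fay

DFS from Lia (visiting neighbors in alphabetical order); mark gray on enter, black on exit:
Lia gray
  Cal gray
    Fay gray
      Nia gray
        Nia→Fay: Fay is gray → back edge
First back edge: Nia → Fay.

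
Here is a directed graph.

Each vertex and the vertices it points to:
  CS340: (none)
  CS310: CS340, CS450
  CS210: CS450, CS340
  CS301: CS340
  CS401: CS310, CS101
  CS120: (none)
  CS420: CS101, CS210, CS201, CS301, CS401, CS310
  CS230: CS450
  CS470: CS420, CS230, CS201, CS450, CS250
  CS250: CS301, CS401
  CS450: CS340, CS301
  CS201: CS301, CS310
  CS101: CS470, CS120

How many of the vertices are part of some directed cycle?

5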